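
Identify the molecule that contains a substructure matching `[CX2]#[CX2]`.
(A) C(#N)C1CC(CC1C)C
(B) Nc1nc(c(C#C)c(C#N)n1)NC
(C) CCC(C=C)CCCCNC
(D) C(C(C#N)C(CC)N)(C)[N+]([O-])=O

B

[CX2]#[CX2] describes a carbon-carbon triple bond (an alkyne).
(A) has a nitrile (-C#N) but the triple bond is C#N, not C#C.
(B) contains an ethynyl group (-C#CH), which satisfies every atom and bond constraint.
(C) has a vinyl group (-CH=CH2) but the C=C is a double bond; both carbons are CX3, not CX2.
(D) has a nitrile (-C#N) but the triple bond is C#N, not C#C.
So the answer is (B).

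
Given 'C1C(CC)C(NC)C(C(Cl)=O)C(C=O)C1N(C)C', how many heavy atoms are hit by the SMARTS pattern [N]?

The query [N] means: uppercase N matches aliphatic (non-aromatic) nitrogen only.
Check the 18 heavy atoms by environment: 13× C → no; 2× N → match; 2× O → no; 1× Cl → no.
That gives 2 matching atoms.

2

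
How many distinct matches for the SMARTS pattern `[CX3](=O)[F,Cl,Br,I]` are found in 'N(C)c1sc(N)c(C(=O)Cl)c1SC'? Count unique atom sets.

1

[CX3](=O)[F,Cl,Br,I] is the SMARTS for an acyl halide: a carbonyl carbon bonded to a halogen.
Exactly one fragment in the molecule meets all constraints, giving 1 match.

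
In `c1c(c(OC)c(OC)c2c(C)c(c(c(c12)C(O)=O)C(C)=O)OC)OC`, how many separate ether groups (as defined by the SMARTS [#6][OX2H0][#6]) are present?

4

[#6][OX2H0][#6] is the SMARTS for an ether: an aliphatic oxygen bridging two carbons with no H on the oxygen.
The molecule carries 4 separate instances of a methoxy ether (-OCH3) meeting every constraint; each maps to a distinct set of atoms, giving 4 matches.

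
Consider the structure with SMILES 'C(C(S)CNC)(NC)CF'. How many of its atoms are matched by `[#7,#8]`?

The query [#7,#8] means: nitrogen or oxygen (comma = OR).
Check the 10 heavy atoms by environment: 6× C → no; 1× F → no; 1× S → no; 2× N → match.
That gives 2 matching atoms.

2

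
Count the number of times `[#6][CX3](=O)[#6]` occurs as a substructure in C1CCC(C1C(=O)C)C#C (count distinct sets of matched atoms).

1

[#6][CX3](=O)[#6] is the SMARTS for a ketone: a carbonyl carbon (no H) flanked by two carbons.
Exactly one fragment in the molecule meets all constraints, giving 1 match.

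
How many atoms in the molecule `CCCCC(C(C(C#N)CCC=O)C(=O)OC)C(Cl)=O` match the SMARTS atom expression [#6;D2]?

7

The query [#6;D2] means: any carbon bonded to exactly two heavy atoms.
Check the 20 heavy atoms by environment: 7× C (D2) → match; 5× C (D3) → no; 3× O (D1) → no; 1× Cl (D1) → no; 2× C (D1) → no; 1× N (D1) → no; 1× O (D2) → no.
That gives 7 matching atoms.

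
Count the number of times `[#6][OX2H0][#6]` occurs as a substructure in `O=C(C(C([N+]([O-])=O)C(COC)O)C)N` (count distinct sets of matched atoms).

1

[#6][OX2H0][#6] is the SMARTS for an ether: an aliphatic oxygen bridging two carbons with no H on the oxygen.
Exactly one fragment in the molecule meets all constraints, giving 1 match.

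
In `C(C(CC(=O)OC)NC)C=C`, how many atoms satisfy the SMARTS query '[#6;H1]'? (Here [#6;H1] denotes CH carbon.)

2

Check the 11 heavy atoms by environment: 3× C (H2) → no; 2× C (H1) → match; 1× N (H1) → no; 2× C (H3) → no; 1× C (H0) → no; 2× O (H0) → no.
That gives 2 matching atoms.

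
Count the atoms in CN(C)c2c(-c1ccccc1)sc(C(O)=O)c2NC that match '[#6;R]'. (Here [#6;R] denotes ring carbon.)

10

Check the 19 heavy atoms by environment: 1× s (aromatic, in 5-ring) → no; 4× c (aromatic, in 5-ring) → match; 6× c (aromatic, in 6-ring) → match; 2× N (acyclic) → no; 4× C (acyclic) → no; 2× O (acyclic) → no.
Summing the matching environments: 4 + 6 = 10 matching atoms.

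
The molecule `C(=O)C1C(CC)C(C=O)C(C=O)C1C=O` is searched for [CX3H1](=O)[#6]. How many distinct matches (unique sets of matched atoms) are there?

[CX3H1](=O)[#6] is the SMARTS for an aldehyde: an sp2 carbon with one H, double-bonded to O and single-bonded to carbon.
The molecule carries 4 separate instances of an aldehyde (-CHO) meeting every constraint; each maps to a distinct set of atoms, giving 4 matches.

4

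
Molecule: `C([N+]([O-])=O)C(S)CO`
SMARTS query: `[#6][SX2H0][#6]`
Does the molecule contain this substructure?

The pattern [#6][SX2H0][#6] describes an aliphatic sulfur bridging two carbons with no H on the sulfur — a thioether.
The closest candidate here is a thiol (-SH), but the sulfur has H1, not H0 bridging two carbons. No other fragment satisfies the full query, so there is no match.

No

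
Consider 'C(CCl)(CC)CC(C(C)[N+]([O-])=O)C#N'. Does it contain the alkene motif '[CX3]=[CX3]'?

The pattern [CX3]=[CX3] describes a non-aromatic C=C double bond between two sp2 carbons — an alkene.
The closest candidate here is an ethyl group (-CH2CH3), but its C-C bond is a single bond between CX4 carbons, not CX3=CX3. No other fragment satisfies the full query, so there is no match.

No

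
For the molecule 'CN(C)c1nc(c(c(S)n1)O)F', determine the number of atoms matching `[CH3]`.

2

The query [CH3] means: aliphatic carbon with exactly three hydrogens.
Check the 12 heavy atoms by environment: 2× n (aromatic, H0) → no; 4× c (aromatic, H0) → no; 1× S (H1) → no; 1× F (H0) → no; 1× O (H1) → no; 1× N (H0) → no; 2× C (H3) → match.
That gives 2 matching atoms.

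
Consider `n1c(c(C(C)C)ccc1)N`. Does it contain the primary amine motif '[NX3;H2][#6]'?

Yes

The pattern [NX3;H2][#6] describes a trivalent nitrogen with two H attached to carbon — a primary amine.
The molecule carries a primary amino group (-NH2), whose atoms satisfy every constraint of the query, so the pattern matches.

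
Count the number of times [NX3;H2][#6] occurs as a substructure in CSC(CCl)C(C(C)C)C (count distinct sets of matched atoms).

0

[NX3;H2][#6] is the SMARTS for a primary amine: a trivalent nitrogen with two H attached to carbon.
No fragment in the molecule satisfies every constraint, giving 0 matches.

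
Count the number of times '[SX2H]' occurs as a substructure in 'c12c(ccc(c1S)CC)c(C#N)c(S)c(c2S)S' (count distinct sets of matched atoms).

4

[SX2H] is the SMARTS for a thiol: an aliphatic sulfur with two connections, one being H.
The molecule carries 4 separate instances of a thiol (-SH) meeting every constraint; each maps to a distinct set of atoms, giving 4 matches.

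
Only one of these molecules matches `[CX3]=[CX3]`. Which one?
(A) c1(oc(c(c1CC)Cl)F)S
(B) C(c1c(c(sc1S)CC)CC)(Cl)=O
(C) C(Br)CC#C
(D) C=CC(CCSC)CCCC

D

[CX3]=[CX3] describes a non-aromatic C=C double bond between two sp2 carbons (an alkene).
(A) has an ethyl group (-CH2CH3) but its C-C bond is a single bond between CX4 carbons, not CX3=CX3.
(B) has an ethyl group (-CH2CH3) but its C-C bond is a single bond between CX4 carbons, not CX3=CX3.
(C) has an ethynyl group (-C#CH) but the C-C bond is a triple bond, not a double bond.
(D) contains a vinyl group (-CH=CH2), which satisfies every atom and bond constraint.
So the answer is (D).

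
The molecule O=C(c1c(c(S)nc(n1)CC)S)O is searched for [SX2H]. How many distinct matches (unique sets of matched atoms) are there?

[SX2H] is the SMARTS for a thiol: an aliphatic sulfur with two connections, one being H.
The molecule carries 2 separate instances of a thiol (-SH) meeting every constraint; each maps to a distinct set of atoms, giving 2 matches.

2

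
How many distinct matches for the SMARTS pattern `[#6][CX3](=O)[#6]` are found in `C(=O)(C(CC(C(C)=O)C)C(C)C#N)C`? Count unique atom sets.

2

[#6][CX3](=O)[#6] is the SMARTS for a ketone: a carbonyl carbon (no H) flanked by two carbons.
The molecule carries 2 separate instances of an acetyl/ketone group (-C(=O)CH3) meeting every constraint; each maps to a distinct set of atoms, giving 2 matches.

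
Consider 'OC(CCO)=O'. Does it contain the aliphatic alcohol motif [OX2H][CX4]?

Yes

The pattern [OX2H][CX4] describes a hydroxyl oxygen bound to an sp3 (X4) carbon — an aliphatic alcohol.
The molecule carries a hydroxyl group (-OH), whose atoms satisfy every constraint of the query, so the pattern matches.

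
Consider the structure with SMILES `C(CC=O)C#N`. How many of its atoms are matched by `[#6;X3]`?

The query [#6;X3] means: any carbon (aromatic or not) with three total connections.
Check the 6 heavy atoms by environment: 2× C (X4) → no; 1× C (X2) → no; 1× N (X1) → no; 1× C (X3) → match; 1× O (X1) → no.
That gives 1 matching atom.

1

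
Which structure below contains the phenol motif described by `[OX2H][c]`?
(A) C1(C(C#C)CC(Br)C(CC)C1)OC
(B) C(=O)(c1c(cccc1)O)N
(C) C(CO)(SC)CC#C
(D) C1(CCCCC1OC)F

B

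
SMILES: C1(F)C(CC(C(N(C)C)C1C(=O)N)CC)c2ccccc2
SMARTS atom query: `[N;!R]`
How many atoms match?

2

Check the 21 heavy atoms by environment: 6× C (in 6-ring) → no; 5× C (acyclic) → no; 1× O (acyclic) → no; 2× N (acyclic) → match; 6× c (aromatic, in 6-ring) → no; 1× F (acyclic) → no.
That gives 2 matching atoms.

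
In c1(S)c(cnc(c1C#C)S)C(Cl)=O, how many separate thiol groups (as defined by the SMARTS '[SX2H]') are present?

[SX2H] is the SMARTS for a thiol: an aliphatic sulfur with two connections, one being H.
The molecule carries 2 separate instances of a thiol (-SH) meeting every constraint; each maps to a distinct set of atoms, giving 2 matches.

2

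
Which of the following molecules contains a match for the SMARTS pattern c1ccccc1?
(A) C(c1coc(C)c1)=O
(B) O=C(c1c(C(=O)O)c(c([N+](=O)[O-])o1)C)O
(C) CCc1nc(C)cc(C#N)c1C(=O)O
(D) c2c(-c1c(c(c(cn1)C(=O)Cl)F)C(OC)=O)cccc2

c1ccccc1 describes six aromatic carbons in a ring (a benzene ring).
(A) has a methyl group (-CH3) but no six-membered all-carbon aromatic ring is present.
(B) has a methyl group (-CH3) but no six-membered all-carbon aromatic ring is present.
(C) has a methyl group (-CH3) but no six-membered all-carbon aromatic ring is present.
(D) contains a phenyl ring, which satisfies every atom and bond constraint.
So the answer is (D).

D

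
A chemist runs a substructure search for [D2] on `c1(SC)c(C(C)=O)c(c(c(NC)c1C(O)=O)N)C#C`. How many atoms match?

3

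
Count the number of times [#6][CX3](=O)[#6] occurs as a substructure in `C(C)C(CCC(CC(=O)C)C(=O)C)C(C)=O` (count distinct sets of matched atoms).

3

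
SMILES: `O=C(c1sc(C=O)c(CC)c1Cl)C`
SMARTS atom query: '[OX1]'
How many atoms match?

2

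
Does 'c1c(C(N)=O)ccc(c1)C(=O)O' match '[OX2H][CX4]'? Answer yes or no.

The pattern [OX2H][CX4] describes a hydroxyl oxygen bound to an sp3 (X4) carbon — an aliphatic alcohol.
The closest candidate here is a carboxylic acid group (-C(=O)OH), but the -OH is on a CX3 carbonyl carbon, not a CX4 carbon. No other fragment satisfies the full query, so there is no match.

No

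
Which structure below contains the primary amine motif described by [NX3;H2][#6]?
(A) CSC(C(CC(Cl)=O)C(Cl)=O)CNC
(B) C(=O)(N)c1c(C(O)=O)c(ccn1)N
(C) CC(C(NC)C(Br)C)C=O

[NX3;H2][#6] describes a trivalent nitrogen with two H attached to carbon (a primary amine).
(A) has an N-methylamino group (-NHCH3) but the nitrogen bears two carbons and only one H (H1), not H2.
(B) contains a primary amino group (-NH2), which satisfies every atom and bond constraint.
(C) has an N-methylamino group (-NHCH3) but the nitrogen bears two carbons and only one H (H1), not H2.
So the answer is (B).

B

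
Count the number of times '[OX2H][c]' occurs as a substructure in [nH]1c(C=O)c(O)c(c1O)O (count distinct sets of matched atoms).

3

[OX2H][c] is the SMARTS for a phenol: a hydroxyl oxygen attached to an aromatic carbon.
The molecule carries 3 separate instances of a hydroxyl group (-OH) meeting every constraint; each maps to a distinct set of atoms, giving 3 matches.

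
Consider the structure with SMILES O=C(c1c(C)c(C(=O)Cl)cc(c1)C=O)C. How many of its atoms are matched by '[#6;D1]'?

2

Check the 15 heavy atoms by environment: 4× c (aromatic, D3) → no; 2× c (aromatic, D2) → no; 2× C (D3) → no; 3× O (D1) → no; 1× Cl (D1) → no; 1× C (D2) → no; 2× C (D1) → match.
That gives 2 matching atoms.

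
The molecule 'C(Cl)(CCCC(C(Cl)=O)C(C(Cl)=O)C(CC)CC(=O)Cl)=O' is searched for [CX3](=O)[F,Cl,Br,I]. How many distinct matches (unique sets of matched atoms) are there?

[CX3](=O)[F,Cl,Br,I] is the SMARTS for an acyl halide: a carbonyl carbon bonded to a halogen.
The molecule carries 4 separate instances of an acyl chloride (-C(=O)Cl) meeting every constraint; each maps to a distinct set of atoms, giving 4 matches.

4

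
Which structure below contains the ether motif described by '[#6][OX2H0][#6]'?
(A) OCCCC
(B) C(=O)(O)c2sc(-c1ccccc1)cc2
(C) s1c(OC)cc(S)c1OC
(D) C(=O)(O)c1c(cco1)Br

C

[#6][OX2H0][#6] describes an aliphatic oxygen bridging two carbons with no H on the oxygen (an ether).
(A) has a hydroxyl group (-OH) but the oxygen has H1, not H0 bridging two carbons.
(B) has a carboxylic acid group (-C(=O)OH) but the -OH oxygen has H1; the =O is OX1, not OX2.
(C) contains a methoxy ether (-OCH3), which satisfies every atom and bond constraint.
(D) has a carboxylic acid group (-C(=O)OH) but the -OH oxygen has H1; the =O is OX1, not OX2.
So the answer is (C).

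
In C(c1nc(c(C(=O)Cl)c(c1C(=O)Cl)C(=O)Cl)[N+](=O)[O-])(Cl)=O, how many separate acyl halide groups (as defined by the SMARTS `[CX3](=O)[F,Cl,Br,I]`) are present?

4

[CX3](=O)[F,Cl,Br,I] is the SMARTS for an acyl halide: a carbonyl carbon bonded to a halogen.
The molecule carries 4 separate instances of an acyl chloride (-C(=O)Cl) meeting every constraint; each maps to a distinct set of atoms, giving 4 matches.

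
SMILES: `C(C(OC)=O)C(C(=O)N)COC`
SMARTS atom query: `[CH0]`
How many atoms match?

2

Check the 12 heavy atoms by environment: 2× C (H2) → no; 1× C (H1) → no; 2× C (H0) → match; 4× O (H0) → no; 1× N (H2) → no; 2× C (H3) → no.
That gives 2 matching atoms.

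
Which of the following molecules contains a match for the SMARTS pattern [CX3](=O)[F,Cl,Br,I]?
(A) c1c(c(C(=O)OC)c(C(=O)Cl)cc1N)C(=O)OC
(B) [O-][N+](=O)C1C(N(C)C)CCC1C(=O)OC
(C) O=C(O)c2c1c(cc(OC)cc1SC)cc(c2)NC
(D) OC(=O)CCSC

[CX3](=O)[F,Cl,Br,I] describes a carbonyl carbon bonded to a halogen (an acyl halide).
(A) contains an acyl chloride (-C(=O)Cl), which satisfies every atom and bond constraint.
(B) has a methyl-ester group (-C(=O)OCH3) but the carbonyl is bonded to -O-C, not to a halogen.
(C) has a carboxylic acid group (-C(=O)OH) but the carbonyl is bonded to -OH, not to a halogen.
(D) has a carboxylic acid group (-C(=O)OH) but the carbonyl is bonded to -OH, not to a halogen.
So the answer is (A).

A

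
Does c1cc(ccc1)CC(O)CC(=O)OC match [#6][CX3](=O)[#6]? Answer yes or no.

No

The pattern [#6][CX3](=O)[#6] describes a carbonyl carbon (no H) flanked by two carbons — a ketone.
The closest candidate here is a methyl-ester group (-C(=O)OCH3), but one neighbour of the carbonyl carbon is O, not C. No other fragment satisfies the full query, so there is no match.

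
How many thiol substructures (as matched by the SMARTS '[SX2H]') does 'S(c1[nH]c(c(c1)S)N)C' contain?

[SX2H] is the SMARTS for a thiol: an aliphatic sulfur with two connections, one being H.
Exactly one fragment in the molecule meets all constraints, giving 1 match.

1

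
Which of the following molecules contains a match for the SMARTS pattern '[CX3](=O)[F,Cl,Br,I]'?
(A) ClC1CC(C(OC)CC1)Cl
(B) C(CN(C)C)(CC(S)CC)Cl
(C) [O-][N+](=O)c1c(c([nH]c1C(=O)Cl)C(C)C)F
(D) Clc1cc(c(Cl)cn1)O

[CX3](=O)[F,Cl,Br,I] describes a carbonyl carbon bonded to a halogen (an acyl halide).
(A) has a chloro substituent but the Cl is not on a carbonyl carbon.
(B) has a chloro substituent but the Cl is not on a carbonyl carbon.
(C) contains an acyl chloride (-C(=O)Cl), which satisfies every atom and bond constraint.
(D) has a chloro substituent but the Cl is not on a carbonyl carbon.
So the answer is (C).

C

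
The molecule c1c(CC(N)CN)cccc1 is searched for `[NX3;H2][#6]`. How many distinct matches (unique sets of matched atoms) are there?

2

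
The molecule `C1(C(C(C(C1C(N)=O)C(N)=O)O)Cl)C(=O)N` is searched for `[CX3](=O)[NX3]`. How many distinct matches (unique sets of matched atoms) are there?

3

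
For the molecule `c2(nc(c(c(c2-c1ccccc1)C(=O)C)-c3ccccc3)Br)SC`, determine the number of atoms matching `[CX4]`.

2

The query [CX4] means: C with X4: aliphatic carbon with exactly 4 total connections (bonds + H).
Check the 24 heavy atoms by environment: 1× n (aromatic, X2) → no; 17× c (aromatic, X3) → no; 1× S (X2) → no; 2× C (X4) → match; 1× Br (X1) → no; 1× C (X3) → no; 1× O (X1) → no.
That gives 2 matching atoms.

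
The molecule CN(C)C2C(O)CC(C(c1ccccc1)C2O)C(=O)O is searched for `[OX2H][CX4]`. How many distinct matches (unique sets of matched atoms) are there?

[OX2H][CX4] is the SMARTS for an aliphatic alcohol: a hydroxyl oxygen bound to an sp3 (X4) carbon.
The molecule carries 2 separate instances of a hydroxyl group (-OH) meeting every constraint; each maps to a distinct set of atoms, giving 2 matches.

2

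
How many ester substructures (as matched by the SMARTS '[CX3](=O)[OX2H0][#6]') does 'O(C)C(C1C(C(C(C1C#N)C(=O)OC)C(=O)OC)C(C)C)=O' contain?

3

[CX3](=O)[OX2H0][#6] is the SMARTS for an ester: a carbonyl carbon bonded to an oxygen that is itself bonded to carbon (no H on that O).
The molecule carries 3 separate instances of a methyl-ester group (-C(=O)OCH3) meeting every constraint; each maps to a distinct set of atoms, giving 3 matches.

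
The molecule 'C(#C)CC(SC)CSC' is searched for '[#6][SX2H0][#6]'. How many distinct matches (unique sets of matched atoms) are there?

2

[#6][SX2H0][#6] is the SMARTS for a thioether: an aliphatic sulfur bridging two carbons with no H on the sulfur.
The molecule carries 2 separate instances of a methylthio ether (-SCH3) meeting every constraint; each maps to a distinct set of atoms, giving 2 matches.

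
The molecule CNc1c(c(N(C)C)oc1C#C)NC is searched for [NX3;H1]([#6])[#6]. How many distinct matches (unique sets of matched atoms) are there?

2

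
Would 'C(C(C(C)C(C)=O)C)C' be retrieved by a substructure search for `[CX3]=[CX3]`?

No

The pattern [CX3]=[CX3] describes a non-aromatic C=C double bond between two sp2 carbons — an alkene.
The closest candidate here is an ethyl group (-CH2CH3), but its C-C bond is a single bond between CX4 carbons, not CX3=CX3. No other fragment satisfies the full query, so there is no match.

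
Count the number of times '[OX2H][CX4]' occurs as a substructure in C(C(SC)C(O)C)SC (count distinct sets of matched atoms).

1

[OX2H][CX4] is the SMARTS for an aliphatic alcohol: a hydroxyl oxygen bound to an sp3 (X4) carbon.
Exactly one fragment in the molecule meets all constraints, giving 1 match.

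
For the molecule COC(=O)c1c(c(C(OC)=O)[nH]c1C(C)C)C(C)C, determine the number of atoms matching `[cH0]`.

4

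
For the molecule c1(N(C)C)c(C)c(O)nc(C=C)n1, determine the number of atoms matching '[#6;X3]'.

6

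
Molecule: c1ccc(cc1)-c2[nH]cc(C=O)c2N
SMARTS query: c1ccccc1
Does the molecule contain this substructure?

Yes

The pattern c1ccccc1 describes six aromatic carbons in a ring — a benzene ring.
The molecule carries a phenyl ring, whose atoms satisfy every constraint of the query, so the pattern matches.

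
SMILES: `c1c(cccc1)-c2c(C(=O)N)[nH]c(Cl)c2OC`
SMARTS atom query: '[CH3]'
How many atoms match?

The query [CH3] means: aliphatic carbon with exactly three hydrogens.
Check the 17 heavy atoms by environment: 1× n (aromatic, H1) → no; 5× c (aromatic, H0) → no; 1× Cl (H0) → no; 2× O (H0) → no; 1× C (H3) → match; 1× C (H0) → no; 1× N (H2) → no; 5× c (aromatic, H1) → no.
That gives 1 matching atom.

1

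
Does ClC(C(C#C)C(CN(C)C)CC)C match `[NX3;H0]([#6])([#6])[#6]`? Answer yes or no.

The pattern [NX3;H0]([#6])([#6])[#6] describes a trivalent nitrogen with no H, bonded to three carbons — a tertiary amine.
The molecule carries a dimethylamino group (-N(CH3)2), whose atoms satisfy every constraint of the query, so the pattern matches.

Yes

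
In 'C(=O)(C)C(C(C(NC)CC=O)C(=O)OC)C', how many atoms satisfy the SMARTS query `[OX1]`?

The query [OX1] means: aliphatic oxygen with one total connection — typically a carbonyl =O or an oxide.
Check the 16 heavy atoms by environment: 8× C (X4) → no; 3× C (X3) → no; 3× O (X1) → match; 1× O (X2) → no; 1× N (X3) → no.
That gives 3 matching atoms.

3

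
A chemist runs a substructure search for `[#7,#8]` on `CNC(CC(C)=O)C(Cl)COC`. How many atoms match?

Check the 12 heavy atoms by environment: 8× C → no; 1× N → match; 1× Cl → no; 2× O → match.
Summing the matching environments: 1 + 2 = 3 matching atoms.

3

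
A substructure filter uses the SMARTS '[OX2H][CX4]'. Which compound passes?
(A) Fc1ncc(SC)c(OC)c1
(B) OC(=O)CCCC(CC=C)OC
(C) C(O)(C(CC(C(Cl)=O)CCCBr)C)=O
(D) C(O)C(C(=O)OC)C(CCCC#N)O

[OX2H][CX4] describes a hydroxyl oxygen bound to an sp3 (X4) carbon (an aliphatic alcohol).
(A) has a methoxy ether (-OCH3) but the oxygen has H0 (ether), not H1.
(B) has a carboxylic acid group (-C(=O)OH) but the -OH is on a CX3 carbonyl carbon, not a CX4 carbon.
(C) has a carboxylic acid group (-C(=O)OH) but the -OH is on a CX3 carbonyl carbon, not a CX4 carbon.
(D) contains a hydroxyl group (-OH), which satisfies every atom and bond constraint.
So the answer is (D).

D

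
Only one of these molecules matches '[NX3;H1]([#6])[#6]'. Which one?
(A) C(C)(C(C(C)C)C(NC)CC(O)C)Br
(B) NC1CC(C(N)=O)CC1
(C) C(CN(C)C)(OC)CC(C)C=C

[NX3;H1]([#6])[#6] describes a trivalent nitrogen with one H, bonded to two carbons (a secondary amine).
(A) contains an N-methylamino group (-NHCH3), which satisfies every atom and bond constraint.
(B) has a primary amino group (-NH2) but the nitrogen has H2 and only one carbon neighbour.
(C) has a dimethylamino group (-N(CH3)2) but the nitrogen has H0, not H1.
So the answer is (A).

A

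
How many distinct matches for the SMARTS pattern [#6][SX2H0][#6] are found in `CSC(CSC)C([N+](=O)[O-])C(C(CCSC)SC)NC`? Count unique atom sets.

[#6][SX2H0][#6] is the SMARTS for a thioether: an aliphatic sulfur bridging two carbons with no H on the sulfur.
The molecule carries 4 separate instances of a methylthio ether (-SCH3) meeting every constraint; each maps to a distinct set of atoms, giving 4 matches.

4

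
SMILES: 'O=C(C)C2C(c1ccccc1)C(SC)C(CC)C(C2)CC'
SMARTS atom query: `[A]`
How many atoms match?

The query [A] means: A matches any aliphatic (non-aromatic) heavy atom.
Check the 21 heavy atoms by environment: 13× C → match; 6× c (aromatic) → no; 1× S → match; 1× O → match.
Summing the matching environments: 13 + 1 + 1 = 15 matching atoms.

15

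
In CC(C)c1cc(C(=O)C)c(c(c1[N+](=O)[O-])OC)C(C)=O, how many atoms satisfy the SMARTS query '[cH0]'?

5

Check the 20 heavy atoms by environment: 5× c (aromatic, H0) → match; 1× c (aromatic, H1) → no; 2× C (H0) → no; 4× O (H0) → no; 5× C (H3) → no; 1× N (charge +1, H0) → no; 1× O (charge -1, H0) → no; 1× C (H1) → no.
That gives 5 matching atoms.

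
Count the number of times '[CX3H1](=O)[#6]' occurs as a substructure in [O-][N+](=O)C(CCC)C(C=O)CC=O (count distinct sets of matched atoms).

2

[CX3H1](=O)[#6] is the SMARTS for an aldehyde: an sp2 carbon with one H, double-bonded to O and single-bonded to carbon.
The molecule carries 2 separate instances of an aldehyde (-CHO) meeting every constraint; each maps to a distinct set of atoms, giving 2 matches.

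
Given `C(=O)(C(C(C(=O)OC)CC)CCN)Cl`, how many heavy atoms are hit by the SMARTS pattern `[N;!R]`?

1

The query [N;!R] means: aliphatic nitrogen not in a ring.
Check the 14 heavy atoms by environment: 9× C (acyclic) → no; 1× N (acyclic) → match; 3× O (acyclic) → no; 1× Cl (acyclic) → no.
That gives 1 matching atom.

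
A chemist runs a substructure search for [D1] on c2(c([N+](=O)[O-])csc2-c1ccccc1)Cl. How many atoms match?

The query [D1] means: atom with exactly one heavy-atom neighbour (degree 1).
Check the 15 heavy atoms by environment: 1× s (aromatic, D2) → no; 4× c (aromatic, D3) → no; 6× c (aromatic, D2) → no; 1× N (charge +1, D3) → no; 1× O (charge -1, D1) → match; 1× O (D1) → match; 1× Cl (D1) → match.
Summing the matching environments: 1 + 1 + 1 = 3 matching atoms.

3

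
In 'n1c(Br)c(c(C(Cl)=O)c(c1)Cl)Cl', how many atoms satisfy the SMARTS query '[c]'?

Check the 12 heavy atoms by environment: 1× n (aromatic) → no; 5× c (aromatic) → match; 3× Cl → no; 1× C → no; 1× O → no; 1× Br → no.
That gives 5 matching atoms.

5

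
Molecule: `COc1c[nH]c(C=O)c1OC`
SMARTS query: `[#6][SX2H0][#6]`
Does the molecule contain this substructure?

No

The pattern [#6][SX2H0][#6] describes an aliphatic sulfur bridging two carbons with no H on the sulfur — a thioether.
The closest candidate here is a methoxy ether (-OCH3), but the bridging atom is O, not S. No other fragment satisfies the full query, so there is no match.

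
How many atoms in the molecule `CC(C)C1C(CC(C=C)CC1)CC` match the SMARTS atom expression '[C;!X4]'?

2

Check the 13 heavy atoms by environment: 11× C (X4) → no; 2× C (X3) → match.
That gives 2 matching atoms.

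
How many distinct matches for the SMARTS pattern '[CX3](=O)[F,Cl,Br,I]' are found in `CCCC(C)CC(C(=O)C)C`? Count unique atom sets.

[CX3](=O)[F,Cl,Br,I] is the SMARTS for an acyl halide: a carbonyl carbon bonded to a halogen.
No fragment in the molecule satisfies every constraint, giving 0 matches.

0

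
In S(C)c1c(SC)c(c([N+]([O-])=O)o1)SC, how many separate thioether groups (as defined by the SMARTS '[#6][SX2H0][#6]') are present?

3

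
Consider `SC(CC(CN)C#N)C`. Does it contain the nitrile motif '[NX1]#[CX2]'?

The pattern [NX1]#[CX2] describes a nitrogen triple-bonded to a two-connected carbon — a nitrile.
The molecule carries a nitrile (-C#N), whose atoms satisfy every constraint of the query, so the pattern matches.

Yes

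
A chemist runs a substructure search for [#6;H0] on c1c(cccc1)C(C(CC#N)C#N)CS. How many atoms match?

The query [#6;H0] means: any carbon with no attached hydrogen.
Check the 15 heavy atoms by environment: 2× C (H2) → no; 2× C (H1) → no; 1× c (aromatic, H0) → match; 5× c (aromatic, H1) → no; 1× S (H1) → no; 2× C (H0) → match; 2× N (H0) → no.
Summing the matching environments: 1 + 2 = 3 matching atoms.

3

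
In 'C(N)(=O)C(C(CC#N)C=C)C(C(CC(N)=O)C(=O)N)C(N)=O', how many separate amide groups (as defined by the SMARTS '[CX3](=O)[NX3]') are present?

4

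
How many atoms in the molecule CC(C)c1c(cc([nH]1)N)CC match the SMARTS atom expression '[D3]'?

4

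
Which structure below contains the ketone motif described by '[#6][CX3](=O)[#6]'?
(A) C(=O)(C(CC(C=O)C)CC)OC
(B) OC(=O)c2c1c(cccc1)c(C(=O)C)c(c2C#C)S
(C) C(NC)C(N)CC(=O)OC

B

[#6][CX3](=O)[#6] describes a carbonyl carbon (no H) flanked by two carbons (a ketone).
(A) has an aldehyde (-CHO) but the carbonyl carbon has H1, so it is not flanked by two carbons.
(B) contains an acetyl/ketone group (-C(=O)CH3), which satisfies every atom and bond constraint.
(C) has a methyl-ester group (-C(=O)OCH3) but one neighbour of the carbonyl carbon is O, not C.
So the answer is (B).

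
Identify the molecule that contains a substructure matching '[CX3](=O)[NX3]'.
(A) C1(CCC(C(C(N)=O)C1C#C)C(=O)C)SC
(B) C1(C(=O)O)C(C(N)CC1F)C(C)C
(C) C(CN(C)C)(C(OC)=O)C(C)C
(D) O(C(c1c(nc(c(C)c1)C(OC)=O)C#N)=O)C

A

[CX3](=O)[NX3] describes a carbonyl carbon bonded to a trivalent nitrogen (an amide).
(A) contains a primary amide (-C(=O)NH2), which satisfies every atom and bond constraint.
(B) has a carboxylic acid group (-C(=O)OH) but the carbonyl is bonded to O, not to an NX3 nitrogen.
(C) has a methyl-ester group (-C(=O)OCH3) but the carbonyl is bonded to O, not to an NX3 nitrogen.
(D) has a nitrile (-C#N) but the nitrile N is NX1 (triple-bonded), not NX3.
So the answer is (A).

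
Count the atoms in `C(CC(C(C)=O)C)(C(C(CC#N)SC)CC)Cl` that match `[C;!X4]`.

2

The query [C;!X4] means: aliphatic carbon that does not have four total connections.
Check the 17 heavy atoms by environment: 11× C (X4) → no; 1× S (X2) → no; 1× C (X3) → match; 1× O (X1) → no; 1× Cl (X1) → no; 1× C (X2) → match; 1× N (X1) → no.
Summing the matching environments: 1 + 1 = 2 matching atoms.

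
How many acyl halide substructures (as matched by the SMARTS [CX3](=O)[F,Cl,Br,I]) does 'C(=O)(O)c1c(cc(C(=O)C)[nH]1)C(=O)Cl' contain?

1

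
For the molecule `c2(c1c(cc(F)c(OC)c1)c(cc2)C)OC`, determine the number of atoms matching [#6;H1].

4

Check the 16 heavy atoms by environment: 6× c (aromatic, H0) → no; 4× c (aromatic, H1) → match; 1× F (H0) → no; 3× C (H3) → no; 2× O (H0) → no.
That gives 4 matching atoms.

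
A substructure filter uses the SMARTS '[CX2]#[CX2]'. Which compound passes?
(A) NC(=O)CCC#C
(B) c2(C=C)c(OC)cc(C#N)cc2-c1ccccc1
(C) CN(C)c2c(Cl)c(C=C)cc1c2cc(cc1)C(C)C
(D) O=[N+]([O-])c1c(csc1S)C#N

[CX2]#[CX2] describes a carbon-carbon triple bond (an alkyne).
(A) contains an ethynyl group (-C#CH), which satisfies every atom and bond constraint.
(B) has a vinyl group (-CH=CH2) but the C=C is a double bond; both carbons are CX3, not CX2.
(C) has a vinyl group (-CH=CH2) but the C=C is a double bond; both carbons are CX3, not CX2.
(D) has a nitrile (-C#N) but the triple bond is C#N, not C#C.
So the answer is (A).

A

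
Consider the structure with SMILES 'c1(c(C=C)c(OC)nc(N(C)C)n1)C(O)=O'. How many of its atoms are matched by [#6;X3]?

The query [#6;X3] means: any carbon (aromatic or not) with three total connections.
Check the 16 heavy atoms by environment: 2× n (aromatic, X2) → no; 4× c (aromatic, X3) → match; 3× C (X3) → match; 1× N (X3) → no; 3× C (X4) → no; 1× O (X1) → no; 2× O (X2) → no.
Summing the matching environments: 4 + 3 = 7 matching atoms.

7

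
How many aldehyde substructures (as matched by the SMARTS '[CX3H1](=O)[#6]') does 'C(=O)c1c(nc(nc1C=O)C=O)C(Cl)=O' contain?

3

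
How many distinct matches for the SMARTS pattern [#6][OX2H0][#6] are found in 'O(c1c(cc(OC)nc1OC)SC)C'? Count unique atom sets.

3

[#6][OX2H0][#6] is the SMARTS for an ether: an aliphatic oxygen bridging two carbons with no H on the oxygen.
The molecule carries 3 separate instances of a methoxy ether (-OCH3) meeting every constraint; each maps to a distinct set of atoms, giving 3 matches.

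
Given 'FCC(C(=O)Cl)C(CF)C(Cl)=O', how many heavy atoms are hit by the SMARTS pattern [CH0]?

2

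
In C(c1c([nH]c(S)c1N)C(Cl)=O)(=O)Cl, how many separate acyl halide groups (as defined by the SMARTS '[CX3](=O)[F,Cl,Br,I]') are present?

2

[CX3](=O)[F,Cl,Br,I] is the SMARTS for an acyl halide: a carbonyl carbon bonded to a halogen.
The molecule carries 2 separate instances of an acyl chloride (-C(=O)Cl) meeting every constraint; each maps to a distinct set of atoms, giving 2 matches.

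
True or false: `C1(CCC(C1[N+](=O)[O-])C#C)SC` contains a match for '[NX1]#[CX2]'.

The pattern [NX1]#[CX2] describes a nitrogen triple-bonded to a two-connected carbon — a nitrile.
The closest candidate here is a nitro group (-[N+](=O)[O-]), but there is no C#N triple bond. No other fragment satisfies the full query, so there is no match.

False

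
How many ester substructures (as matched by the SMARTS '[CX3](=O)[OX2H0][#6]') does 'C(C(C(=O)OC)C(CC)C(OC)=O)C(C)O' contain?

[CX3](=O)[OX2H0][#6] is the SMARTS for an ester: a carbonyl carbon bonded to an oxygen that is itself bonded to carbon (no H on that O).
The molecule carries 2 separate instances of a methyl-ester group (-C(=O)OCH3) meeting every constraint; each maps to a distinct set of atoms, giving 2 matches.

2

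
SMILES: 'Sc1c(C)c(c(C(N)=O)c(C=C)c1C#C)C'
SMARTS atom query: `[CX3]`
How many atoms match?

3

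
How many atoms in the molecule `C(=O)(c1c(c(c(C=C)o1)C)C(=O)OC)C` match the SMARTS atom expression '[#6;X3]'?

8

The query [#6;X3] means: any carbon (aromatic or not) with three total connections.
Check the 15 heavy atoms by environment: 1× o (aromatic, X2) → no; 4× c (aromatic, X3) → match; 3× C (X4) → no; 4× C (X3) → match; 2× O (X1) → no; 1× O (X2) → no.
Summing the matching environments: 4 + 4 = 8 matching atoms.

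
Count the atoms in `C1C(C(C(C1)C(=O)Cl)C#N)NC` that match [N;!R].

Check the 12 heavy atoms by environment: 5× C (in 5-ring) → no; 3× C (acyclic) → no; 2× N (acyclic) → match; 1× O (acyclic) → no; 1× Cl (acyclic) → no.
That gives 2 matching atoms.

2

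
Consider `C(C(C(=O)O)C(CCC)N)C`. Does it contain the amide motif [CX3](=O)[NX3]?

No

The pattern [CX3](=O)[NX3] describes a carbonyl carbon bonded to a trivalent nitrogen — an amide.
The closest candidate here is a carboxylic acid group (-C(=O)OH), but the carbonyl is bonded to O, not to an NX3 nitrogen. No other fragment satisfies the full query, so there is no match.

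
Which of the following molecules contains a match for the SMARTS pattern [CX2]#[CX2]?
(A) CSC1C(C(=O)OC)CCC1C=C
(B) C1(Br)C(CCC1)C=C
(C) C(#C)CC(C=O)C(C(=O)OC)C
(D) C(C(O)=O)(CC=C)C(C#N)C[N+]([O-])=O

[CX2]#[CX2] describes a carbon-carbon triple bond (an alkyne).
(A) has a vinyl group (-CH=CH2) but the C=C is a double bond; both carbons are CX3, not CX2.
(B) has a vinyl group (-CH=CH2) but the C=C is a double bond; both carbons are CX3, not CX2.
(C) contains an ethynyl group (-C#CH), which satisfies every atom and bond constraint.
(D) has a nitrile (-C#N) but the triple bond is C#N, not C#C.
So the answer is (C).

C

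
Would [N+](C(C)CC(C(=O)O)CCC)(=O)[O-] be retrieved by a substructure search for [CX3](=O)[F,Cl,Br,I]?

No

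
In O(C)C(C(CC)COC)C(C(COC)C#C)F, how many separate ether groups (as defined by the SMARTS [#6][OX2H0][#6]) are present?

3

[#6][OX2H0][#6] is the SMARTS for an ether: an aliphatic oxygen bridging two carbons with no H on the oxygen.
The molecule carries 3 separate instances of a methoxy ether (-OCH3) meeting every constraint; each maps to a distinct set of atoms, giving 3 matches.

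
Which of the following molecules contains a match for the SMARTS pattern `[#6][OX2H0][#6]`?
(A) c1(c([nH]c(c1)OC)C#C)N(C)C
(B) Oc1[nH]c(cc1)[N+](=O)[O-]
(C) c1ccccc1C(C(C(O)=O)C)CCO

[#6][OX2H0][#6] describes an aliphatic oxygen bridging two carbons with no H on the oxygen (an ether).
(A) contains a methoxy ether (-OCH3), which satisfies every atom and bond constraint.
(B) has a hydroxyl group (-OH) but the oxygen has H1, not H0 bridging two carbons.
(C) has a carboxylic acid group (-C(=O)OH) but the -OH oxygen has H1; the =O is OX1, not OX2.
So the answer is (A).

A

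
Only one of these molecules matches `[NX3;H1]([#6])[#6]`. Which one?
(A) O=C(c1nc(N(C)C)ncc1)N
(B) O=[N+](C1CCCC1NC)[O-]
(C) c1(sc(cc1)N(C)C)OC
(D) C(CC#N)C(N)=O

[NX3;H1]([#6])[#6] describes a trivalent nitrogen with one H, bonded to two carbons (a secondary amine).
(A) has a dimethylamino group (-N(CH3)2) but the nitrogen has H0, not H1.
(B) contains an N-methylamino group (-NHCH3), which satisfies every atom and bond constraint.
(C) has a dimethylamino group (-N(CH3)2) but the nitrogen has H0, not H1.
(D) has a primary amide (-C(=O)NH2) but the -C(=O)NH2 nitrogen has H2, not H1.
So the answer is (B).

B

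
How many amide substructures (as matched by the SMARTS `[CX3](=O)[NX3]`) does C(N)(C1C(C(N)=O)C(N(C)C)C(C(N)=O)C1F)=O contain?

[CX3](=O)[NX3] is the SMARTS for an amide: a carbonyl carbon bonded to a trivalent nitrogen.
The molecule carries 3 separate instances of a primary amide (-C(=O)NH2) meeting every constraint; each maps to a distinct set of atoms, giving 3 matches.

3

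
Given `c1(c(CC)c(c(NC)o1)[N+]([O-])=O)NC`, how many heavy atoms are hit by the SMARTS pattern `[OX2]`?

0

Check the 14 heavy atoms by environment: 1× o (aromatic, X2) → no; 4× c (aromatic, X3) → no; 1× N (charge +1, X3) → no; 1× O (charge -1, X1) → no; 1× O (X1) → no; 2× N (X3) → no; 4× C (X4) → no.
No environment satisfies the query, so 0 matching atoms.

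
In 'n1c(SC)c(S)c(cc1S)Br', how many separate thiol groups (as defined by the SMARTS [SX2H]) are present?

2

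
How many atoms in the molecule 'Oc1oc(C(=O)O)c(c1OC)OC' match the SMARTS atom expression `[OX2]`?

4

The query [OX2] means: aliphatic oxygen with two total connections — ether, hydroxyl, or ester single-bond O.
Check the 13 heavy atoms by environment: 1× o (aromatic, X2) → no; 4× c (aromatic, X3) → no; 4× O (X2) → match; 2× C (X4) → no; 1× C (X3) → no; 1× O (X1) → no.
That gives 4 matching atoms.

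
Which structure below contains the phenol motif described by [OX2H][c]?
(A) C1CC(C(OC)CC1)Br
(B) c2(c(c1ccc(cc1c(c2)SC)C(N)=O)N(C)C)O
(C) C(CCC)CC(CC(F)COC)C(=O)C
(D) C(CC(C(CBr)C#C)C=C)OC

[OX2H][c] describes a hydroxyl oxygen attached to an aromatic carbon (a phenol).
(A) has a methoxy ether (-OCH3) but the oxygen has H0, not H1.
(B) contains a hydroxyl group (-OH), which satisfies every atom and bond constraint.
(C) has a methoxy ether (-OCH3) but the oxygen has H0, not H1.
(D) has a methoxy ether (-OCH3) but the oxygen has H0, not H1.
So the answer is (B).

B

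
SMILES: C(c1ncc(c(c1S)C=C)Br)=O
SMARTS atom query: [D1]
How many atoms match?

4

The query [D1] means: atom with exactly one heavy-atom neighbour (degree 1).
Check the 12 heavy atoms by environment: 1× n (aromatic, D2) → no; 4× c (aromatic, D3) → no; 1× c (aromatic, D2) → no; 1× Br (D1) → match; 2× C (D2) → no; 1× O (D1) → match; 1× S (D1) → match; 1× C (D1) → match.
Summing the matching environments: 1 + 1 + 1 + 1 = 4 matching atoms.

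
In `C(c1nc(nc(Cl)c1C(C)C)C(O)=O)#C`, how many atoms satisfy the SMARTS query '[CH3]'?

The query [CH3] means: aliphatic carbon with exactly three hydrogens.
Check the 15 heavy atoms by environment: 2× n (aromatic, H0) → no; 4× c (aromatic, H0) → no; 2× C (H0) → no; 1× O (H0) → no; 1× O (H1) → no; 2× C (H1) → no; 2× C (H3) → match; 1× Cl (H0) → no.
That gives 2 matching atoms.

2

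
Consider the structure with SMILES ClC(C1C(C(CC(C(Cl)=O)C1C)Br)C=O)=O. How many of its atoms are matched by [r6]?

The query [r6] means: r6 matches atoms in a six-membered ring.
Check the 16 heavy atoms by environment: 6× C (in 6-ring) → match; 4× C (acyclic) → no; 3× O (acyclic) → no; 2× Cl (acyclic) → no; 1× Br (acyclic) → no.
That gives 6 matching atoms.

6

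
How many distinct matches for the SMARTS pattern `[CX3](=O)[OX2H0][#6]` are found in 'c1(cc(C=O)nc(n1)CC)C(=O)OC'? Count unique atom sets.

1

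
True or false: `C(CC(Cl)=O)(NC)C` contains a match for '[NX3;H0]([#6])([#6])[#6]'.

False

The pattern [NX3;H0]([#6])([#6])[#6] describes a trivalent nitrogen with no H, bonded to three carbons — a tertiary amine.
The closest candidate here is an N-methylamino group (-NHCH3), but the nitrogen still has one H (H1), not H0. No other fragment satisfies the full query, so there is no match.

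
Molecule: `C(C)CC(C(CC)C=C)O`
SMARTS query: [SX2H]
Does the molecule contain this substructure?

The pattern [SX2H] describes an aliphatic sulfur with two connections, one being H — a thiol.
The closest candidate here is a hydroxyl group (-OH), but it is an -OH, not an -SH. No other fragment satisfies the full query, so there is no match.

No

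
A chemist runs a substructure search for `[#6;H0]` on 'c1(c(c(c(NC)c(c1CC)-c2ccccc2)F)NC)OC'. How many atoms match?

7

Check the 21 heavy atoms by environment: 7× c (aromatic, H0) → match; 1× F (H0) → no; 1× O (H0) → no; 4× C (H3) → no; 2× N (H1) → no; 5× c (aromatic, H1) → no; 1× C (H2) → no.
That gives 7 matching atoms.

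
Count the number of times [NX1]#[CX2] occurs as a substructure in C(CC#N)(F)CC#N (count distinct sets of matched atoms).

[NX1]#[CX2] is the SMARTS for a nitrile: a nitrogen triple-bonded to a two-connected carbon.
The molecule carries 2 separate instances of a nitrile (-C#N) meeting every constraint; each maps to a distinct set of atoms, giving 2 matches.

2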